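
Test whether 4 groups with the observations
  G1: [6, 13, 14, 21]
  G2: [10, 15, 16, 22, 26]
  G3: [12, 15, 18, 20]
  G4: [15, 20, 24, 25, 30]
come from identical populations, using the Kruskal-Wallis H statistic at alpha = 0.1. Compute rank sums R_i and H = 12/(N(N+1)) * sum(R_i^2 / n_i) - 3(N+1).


Step 1: Combine all N = 18 observations and assign midranks.
sorted (value, group, rank): (6,G1,1), (10,G2,2), (12,G3,3), (13,G1,4), (14,G1,5), (15,G2,7), (15,G3,7), (15,G4,7), (16,G2,9), (18,G3,10), (20,G3,11.5), (20,G4,11.5), (21,G1,13), (22,G2,14), (24,G4,15), (25,G4,16), (26,G2,17), (30,G4,18)
Step 2: Sum ranks within each group.
R_1 = 23 (n_1 = 4)
R_2 = 49 (n_2 = 5)
R_3 = 31.5 (n_3 = 4)
R_4 = 67.5 (n_4 = 5)
Step 3: H = 12/(N(N+1)) * sum(R_i^2/n_i) - 3(N+1)
     = 12/(18*19) * (23^2/4 + 49^2/5 + 31.5^2/4 + 67.5^2/5) - 3*19
     = 0.035088 * 1771.76 - 57
     = 5.167105.
Step 4: Ties present; correction factor C = 1 - 30/(18^3 - 18) = 0.994840. Corrected H = 5.167105 / 0.994840 = 5.193906.
Step 5: Under H0, H ~ chi^2(3); p-value = 0.158137.
Step 6: alpha = 0.1. fail to reject H0.

H = 5.1939, df = 3, p = 0.158137, fail to reject H0.


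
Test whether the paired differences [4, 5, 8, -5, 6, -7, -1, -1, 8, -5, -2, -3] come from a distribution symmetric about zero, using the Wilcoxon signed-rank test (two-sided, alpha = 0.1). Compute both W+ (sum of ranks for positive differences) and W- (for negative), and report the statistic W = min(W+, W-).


Step 1: Drop any zero differences (none here) and take |d_i|.
|d| = [4, 5, 8, 5, 6, 7, 1, 1, 8, 5, 2, 3]
Step 2: Midrank |d_i| (ties get averaged ranks).
ranks: |4|->5, |5|->7, |8|->11.5, |5|->7, |6|->9, |7|->10, |1|->1.5, |1|->1.5, |8|->11.5, |5|->7, |2|->3, |3|->4
Step 3: Attach original signs; sum ranks with positive sign and with negative sign.
W+ = 5 + 7 + 11.5 + 9 + 11.5 = 44
W- = 7 + 10 + 1.5 + 1.5 + 7 + 3 + 4 = 34
(Check: W+ + W- = 78 should equal n(n+1)/2 = 78.)
Step 4: Test statistic W = min(W+, W-) = 34.
Step 5: Ties in |d|, so use the tie-corrected normal approximation.
        E[W] = n(n+1)/4 = 12*13/4 = 39.
        Tie groups: |d|=1 (t=2), |d|=5 (t=3), |d|=8 (t=2); sum(t^3 - t) = 36.
        Var[W] = n(n+1)(2n+1)/24 - sum(t^3-t)/48 = 3900/24 - 36/48 = 161.75.
        z = (W - E[W]) / sqrt(Var[W]) = (34 - 39) / 12.7181 = -0.3931.
        Two-sided p = 2*Phi(z) = 0.694216.
Step 6: alpha = 0.1. fail to reject H0.

W+ = 44, W- = 34, W = min = 34, p = 0.694216, fail to reject H0.


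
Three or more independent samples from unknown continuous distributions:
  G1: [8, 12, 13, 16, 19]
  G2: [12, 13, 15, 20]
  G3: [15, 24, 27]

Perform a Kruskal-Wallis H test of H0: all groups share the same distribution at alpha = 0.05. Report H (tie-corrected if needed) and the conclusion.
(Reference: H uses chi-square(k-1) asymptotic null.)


Step 1: Combine all N = 12 observations and assign midranks.
sorted (value, group, rank): (8,G1,1), (12,G1,2.5), (12,G2,2.5), (13,G1,4.5), (13,G2,4.5), (15,G2,6.5), (15,G3,6.5), (16,G1,8), (19,G1,9), (20,G2,10), (24,G3,11), (27,G3,12)
Step 2: Sum ranks within each group.
R_1 = 25 (n_1 = 5)
R_2 = 23.5 (n_2 = 4)
R_3 = 29.5 (n_3 = 3)
Step 3: H = 12/(N(N+1)) * sum(R_i^2/n_i) - 3(N+1)
     = 12/(12*13) * (25^2/5 + 23.5^2/4 + 29.5^2/3) - 3*13
     = 0.076923 * 553.146 - 39
     = 3.549679.
Step 4: Ties present; correction factor C = 1 - 18/(12^3 - 12) = 0.989510. Corrected H = 3.549679 / 0.989510 = 3.587309.
Step 5: Under H0, H ~ chi^2(2); p-value = 0.166351.
Step 6: alpha = 0.05. fail to reject H0.

H = 3.5873, df = 2, p = 0.166351, fail to reject H0.


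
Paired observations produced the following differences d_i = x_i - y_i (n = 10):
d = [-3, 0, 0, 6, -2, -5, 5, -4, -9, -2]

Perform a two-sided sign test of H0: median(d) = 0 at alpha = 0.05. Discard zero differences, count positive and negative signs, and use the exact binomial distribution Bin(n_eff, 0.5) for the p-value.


Step 1: Discard zero differences. Original n = 10; n_eff = number of nonzero differences = 8.
Nonzero differences (with sign): -3, +6, -2, -5, +5, -4, -9, -2
Step 2: Count signs: positive = 2, negative = 6.
Step 3: Under H0: P(positive) = 0.5, so the number of positives S ~ Bin(8, 0.5).
Step 4: Two-sided exact p-value = sum of Bin(8,0.5) probabilities at or below the observed probability = 0.289062.
Step 5: alpha = 0.05. fail to reject H0.

n_eff = 8, pos = 2, neg = 6, p = 0.289062, fail to reject H0.


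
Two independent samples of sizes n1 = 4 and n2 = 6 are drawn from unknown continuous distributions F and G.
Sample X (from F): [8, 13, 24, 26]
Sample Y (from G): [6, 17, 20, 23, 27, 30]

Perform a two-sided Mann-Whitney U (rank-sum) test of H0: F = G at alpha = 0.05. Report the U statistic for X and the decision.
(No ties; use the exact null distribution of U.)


Step 1: Combine and sort all 10 observations; assign midranks.
sorted (value, group): (6,Y), (8,X), (13,X), (17,Y), (20,Y), (23,Y), (24,X), (26,X), (27,Y), (30,Y)
ranks: 6->1, 8->2, 13->3, 17->4, 20->5, 23->6, 24->7, 26->8, 27->9, 30->10
Step 2: Rank sum for X: R1 = 2 + 3 + 7 + 8 = 20.
Step 3: U_X = R1 - n1(n1+1)/2 = 20 - 4*5/2 = 20 - 10 = 10.
       U_Y = n1*n2 - U_X = 24 - 10 = 14.
Step 4: No ties, so the exact null distribution of U (based on enumerating the C(10,4) = 210 equally likely rank assignments) gives the two-sided p-value.
Step 5: p-value = 0.761905; compare to alpha = 0.05. fail to reject H0.

U_X = 10, p = 0.761905, fail to reject H0 at alpha = 0.05.


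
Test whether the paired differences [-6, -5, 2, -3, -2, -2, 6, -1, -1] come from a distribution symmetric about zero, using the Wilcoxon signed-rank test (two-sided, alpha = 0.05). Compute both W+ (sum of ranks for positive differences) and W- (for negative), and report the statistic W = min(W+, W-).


Step 1: Drop any zero differences (none here) and take |d_i|.
|d| = [6, 5, 2, 3, 2, 2, 6, 1, 1]
Step 2: Midrank |d_i| (ties get averaged ranks).
ranks: |6|->8.5, |5|->7, |2|->4, |3|->6, |2|->4, |2|->4, |6|->8.5, |1|->1.5, |1|->1.5
Step 3: Attach original signs; sum ranks with positive sign and with negative sign.
W+ = 4 + 8.5 = 12.5
W- = 8.5 + 7 + 6 + 4 + 4 + 1.5 + 1.5 = 32.5
(Check: W+ + W- = 45 should equal n(n+1)/2 = 45.)
Step 4: Test statistic W = min(W+, W-) = 12.5.
Step 5: Ties in |d|, so use the tie-corrected normal approximation.
        E[W] = n(n+1)/4 = 9*10/4 = 22.5.
        Tie groups: |d|=1 (t=2), |d|=2 (t=3), |d|=6 (t=2); sum(t^3 - t) = 36.
        Var[W] = n(n+1)(2n+1)/24 - sum(t^3-t)/48 = 1710/24 - 36/48 = 70.5.
        z = (W - E[W]) / sqrt(Var[W]) = (12.5 - 22.5) / 8.3964 = -1.1910.
        Two-sided p = 2*Phi(z) = 0.233660.
Step 6: alpha = 0.05. fail to reject H0.

W+ = 12.5, W- = 32.5, W = min = 12.5, p = 0.233660, fail to reject H0.


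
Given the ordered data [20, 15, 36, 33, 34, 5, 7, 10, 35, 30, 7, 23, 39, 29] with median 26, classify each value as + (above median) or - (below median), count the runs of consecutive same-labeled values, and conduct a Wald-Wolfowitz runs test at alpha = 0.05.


Step 1: Compute median = 26; label A = above, B = below.
Labels in order: BBAAABBBAABBAA  (n_A = 7, n_B = 7)
Step 2: Count runs R = 6.
Step 3: Under H0 (random ordering), E[R] = 2*n_A*n_B/(n_A+n_B) + 1 = 2*7*7/14 + 1 = 8.0000.
        Var[R] = 2*n_A*n_B*(2*n_A*n_B - n_A - n_B) / ((n_A+n_B)^2 * (n_A+n_B-1)) = 8232/2548 = 3.2308.
        SD[R] = 1.7974.
Step 4: Continuity-corrected z = (R + 0.5 - E[R]) / SD[R] = (6 + 0.5 - 8.0000) / 1.7974 = -0.8345.
Step 5: Two-sided p-value via normal approximation = 2*(1 - Phi(|z|)) = 0.403986.
Step 6: alpha = 0.05. fail to reject H0.

R = 6, z = -0.8345, p = 0.403986, fail to reject H0.


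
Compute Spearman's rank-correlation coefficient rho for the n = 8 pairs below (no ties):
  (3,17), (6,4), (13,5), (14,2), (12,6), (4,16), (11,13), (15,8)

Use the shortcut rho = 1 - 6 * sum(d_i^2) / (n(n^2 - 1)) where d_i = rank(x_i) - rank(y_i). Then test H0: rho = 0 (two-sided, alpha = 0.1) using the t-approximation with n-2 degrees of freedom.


Step 1: Rank x and y separately (midranks; no ties here).
rank(x): 3->1, 6->3, 13->6, 14->7, 12->5, 4->2, 11->4, 15->8
rank(y): 17->8, 4->2, 5->3, 2->1, 6->4, 16->7, 13->6, 8->5
Step 2: d_i = R_x(i) - R_y(i); compute d_i^2.
  (1-8)^2=49, (3-2)^2=1, (6-3)^2=9, (7-1)^2=36, (5-4)^2=1, (2-7)^2=25, (4-6)^2=4, (8-5)^2=9
sum(d^2) = 134.
Step 3: rho = 1 - 6*134 / (8*(8^2 - 1)) = 1 - 804/504 = -0.595238.
Step 4: Under H0, t = rho * sqrt((n-2)/(1-rho^2)) = -1.8145 ~ t(6).
Step 5: Two-sided p-value from the t-distribution with 6 df = 0.119530.
Step 6: alpha = 0.1. fail to reject H0.

rho = -0.5952, p = 0.119530, fail to reject H0 at alpha = 0.1.


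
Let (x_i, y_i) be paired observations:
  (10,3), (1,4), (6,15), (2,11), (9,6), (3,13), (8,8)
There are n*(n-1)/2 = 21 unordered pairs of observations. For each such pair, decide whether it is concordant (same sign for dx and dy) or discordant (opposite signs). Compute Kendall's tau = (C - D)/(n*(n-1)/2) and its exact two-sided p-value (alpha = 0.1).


Step 1: Enumerate the 21 unordered pairs (i,j) with i<j and classify each by sign(x_j-x_i) * sign(y_j-y_i).
  (1,2):dx=-9,dy=+1->D; (1,3):dx=-4,dy=+12->D; (1,4):dx=-8,dy=+8->D; (1,5):dx=-1,dy=+3->D
  (1,6):dx=-7,dy=+10->D; (1,7):dx=-2,dy=+5->D; (2,3):dx=+5,dy=+11->C; (2,4):dx=+1,dy=+7->C
  (2,5):dx=+8,dy=+2->C; (2,6):dx=+2,dy=+9->C; (2,7):dx=+7,dy=+4->C; (3,4):dx=-4,dy=-4->C
  (3,5):dx=+3,dy=-9->D; (3,6):dx=-3,dy=-2->C; (3,7):dx=+2,dy=-7->D; (4,5):dx=+7,dy=-5->D
  (4,6):dx=+1,dy=+2->C; (4,7):dx=+6,dy=-3->D; (5,6):dx=-6,dy=+7->D; (5,7):dx=-1,dy=+2->D
  (6,7):dx=+5,dy=-5->D
Step 2: C = 8, D = 13, total pairs = 21.
Step 3: tau = (C - D)/(n(n-1)/2) = (8 - 13)/21 = -0.238095.
Step 4: Exact two-sided p-value (enumerate n! = 5040 permutations of y under H0): p = 0.561905.
Step 5: alpha = 0.1. fail to reject H0.

tau_b = -0.2381 (C=8, D=13), p = 0.561905, fail to reject H0.


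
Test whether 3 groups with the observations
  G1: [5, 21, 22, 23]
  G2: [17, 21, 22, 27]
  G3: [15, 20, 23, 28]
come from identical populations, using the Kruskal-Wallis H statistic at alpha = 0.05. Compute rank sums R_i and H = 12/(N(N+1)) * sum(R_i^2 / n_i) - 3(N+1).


Step 1: Combine all N = 12 observations and assign midranks.
sorted (value, group, rank): (5,G1,1), (15,G3,2), (17,G2,3), (20,G3,4), (21,G1,5.5), (21,G2,5.5), (22,G1,7.5), (22,G2,7.5), (23,G1,9.5), (23,G3,9.5), (27,G2,11), (28,G3,12)
Step 2: Sum ranks within each group.
R_1 = 23.5 (n_1 = 4)
R_2 = 27 (n_2 = 4)
R_3 = 27.5 (n_3 = 4)
Step 3: H = 12/(N(N+1)) * sum(R_i^2/n_i) - 3(N+1)
     = 12/(12*13) * (23.5^2/4 + 27^2/4 + 27.5^2/4) - 3*13
     = 0.076923 * 509.375 - 39
     = 0.182692.
Step 4: Ties present; correction factor C = 1 - 18/(12^3 - 12) = 0.989510. Corrected H = 0.182692 / 0.989510 = 0.184629.
Step 5: Under H0, H ~ chi^2(2); p-value = 0.911818.
Step 6: alpha = 0.05. fail to reject H0.

H = 0.1846, df = 2, p = 0.911818, fail to reject H0.


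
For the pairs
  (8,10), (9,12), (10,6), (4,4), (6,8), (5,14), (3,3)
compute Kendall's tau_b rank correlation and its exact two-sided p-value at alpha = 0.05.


Step 1: Enumerate the 21 unordered pairs (i,j) with i<j and classify each by sign(x_j-x_i) * sign(y_j-y_i).
  (1,2):dx=+1,dy=+2->C; (1,3):dx=+2,dy=-4->D; (1,4):dx=-4,dy=-6->C; (1,5):dx=-2,dy=-2->C
  (1,6):dx=-3,dy=+4->D; (1,7):dx=-5,dy=-7->C; (2,3):dx=+1,dy=-6->D; (2,4):dx=-5,dy=-8->C
  (2,5):dx=-3,dy=-4->C; (2,6):dx=-4,dy=+2->D; (2,7):dx=-6,dy=-9->C; (3,4):dx=-6,dy=-2->C
  (3,5):dx=-4,dy=+2->D; (3,6):dx=-5,dy=+8->D; (3,7):dx=-7,dy=-3->C; (4,5):dx=+2,dy=+4->C
  (4,6):dx=+1,dy=+10->C; (4,7):dx=-1,dy=-1->C; (5,6):dx=-1,dy=+6->D; (5,7):dx=-3,dy=-5->C
  (6,7):dx=-2,dy=-11->C
Step 2: C = 14, D = 7, total pairs = 21.
Step 3: tau = (C - D)/(n(n-1)/2) = (14 - 7)/21 = 0.333333.
Step 4: Exact two-sided p-value (enumerate n! = 5040 permutations of y under H0): p = 0.381349.
Step 5: alpha = 0.05. fail to reject H0.

tau_b = 0.3333 (C=14, D=7), p = 0.381349, fail to reject H0.


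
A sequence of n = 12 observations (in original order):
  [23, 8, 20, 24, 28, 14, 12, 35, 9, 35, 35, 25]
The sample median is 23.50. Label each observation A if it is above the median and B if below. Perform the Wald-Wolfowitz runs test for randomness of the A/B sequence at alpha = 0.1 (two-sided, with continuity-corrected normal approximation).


Step 1: Compute median = 23.50; label A = above, B = below.
Labels in order: BBBAABBABAAA  (n_A = 6, n_B = 6)
Step 2: Count runs R = 6.
Step 3: Under H0 (random ordering), E[R] = 2*n_A*n_B/(n_A+n_B) + 1 = 2*6*6/12 + 1 = 7.0000.
        Var[R] = 2*n_A*n_B*(2*n_A*n_B - n_A - n_B) / ((n_A+n_B)^2 * (n_A+n_B-1)) = 4320/1584 = 2.7273.
        SD[R] = 1.6514.
Step 4: Continuity-corrected z = (R + 0.5 - E[R]) / SD[R] = (6 + 0.5 - 7.0000) / 1.6514 = -0.3028.
Step 5: Two-sided p-value via normal approximation = 2*(1 - Phi(|z|)) = 0.762069.
Step 6: alpha = 0.1. fail to reject H0.

R = 6, z = -0.3028, p = 0.762069, fail to reject H0.


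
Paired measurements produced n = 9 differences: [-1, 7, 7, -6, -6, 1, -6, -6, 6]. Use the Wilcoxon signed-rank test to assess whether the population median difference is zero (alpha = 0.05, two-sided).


Step 1: Drop any zero differences (none here) and take |d_i|.
|d| = [1, 7, 7, 6, 6, 1, 6, 6, 6]
Step 2: Midrank |d_i| (ties get averaged ranks).
ranks: |1|->1.5, |7|->8.5, |7|->8.5, |6|->5, |6|->5, |1|->1.5, |6|->5, |6|->5, |6|->5
Step 3: Attach original signs; sum ranks with positive sign and with negative sign.
W+ = 8.5 + 8.5 + 1.5 + 5 = 23.5
W- = 1.5 + 5 + 5 + 5 + 5 = 21.5
(Check: W+ + W- = 45 should equal n(n+1)/2 = 45.)
Step 4: Test statistic W = min(W+, W-) = 21.5.
Step 5: Ties in |d|, so use the tie-corrected normal approximation.
        E[W] = n(n+1)/4 = 9*10/4 = 22.5.
        Tie groups: |d|=1 (t=2), |d|=6 (t=5), |d|=7 (t=2); sum(t^3 - t) = 132.
        Var[W] = n(n+1)(2n+1)/24 - sum(t^3-t)/48 = 1710/24 - 132/48 = 68.5.
        z = (W - E[W]) / sqrt(Var[W]) = (21.5 - 22.5) / 8.2765 = -0.1208.
        Two-sided p = 2*Phi(z) = 0.903830.
Step 6: alpha = 0.05. fail to reject H0.

W+ = 23.5, W- = 21.5, W = min = 21.5, p = 0.903830, fail to reject H0.


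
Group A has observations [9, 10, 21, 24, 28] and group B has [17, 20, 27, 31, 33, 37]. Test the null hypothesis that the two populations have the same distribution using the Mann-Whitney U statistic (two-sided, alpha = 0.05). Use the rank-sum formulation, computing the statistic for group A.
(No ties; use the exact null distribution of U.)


Step 1: Combine and sort all 11 observations; assign midranks.
sorted (value, group): (9,X), (10,X), (17,Y), (20,Y), (21,X), (24,X), (27,Y), (28,X), (31,Y), (33,Y), (37,Y)
ranks: 9->1, 10->2, 17->3, 20->4, 21->5, 24->6, 27->7, 28->8, 31->9, 33->10, 37->11
Step 2: Rank sum for X: R1 = 1 + 2 + 5 + 6 + 8 = 22.
Step 3: U_X = R1 - n1(n1+1)/2 = 22 - 5*6/2 = 22 - 15 = 7.
       U_Y = n1*n2 - U_X = 30 - 7 = 23.
Step 4: No ties, so the exact null distribution of U (based on enumerating the C(11,5) = 462 equally likely rank assignments) gives the two-sided p-value.
Step 5: p-value = 0.177489; compare to alpha = 0.05. fail to reject H0.

U_X = 7, p = 0.177489, fail to reject H0 at alpha = 0.05.


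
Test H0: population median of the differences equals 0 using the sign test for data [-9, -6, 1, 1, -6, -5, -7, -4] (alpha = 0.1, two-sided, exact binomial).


Step 1: Discard zero differences. Original n = 8; n_eff = number of nonzero differences = 8.
Nonzero differences (with sign): -9, -6, +1, +1, -6, -5, -7, -4
Step 2: Count signs: positive = 2, negative = 6.
Step 3: Under H0: P(positive) = 0.5, so the number of positives S ~ Bin(8, 0.5).
Step 4: Two-sided exact p-value = sum of Bin(8,0.5) probabilities at or below the observed probability = 0.289062.
Step 5: alpha = 0.1. fail to reject H0.

n_eff = 8, pos = 2, neg = 6, p = 0.289062, fail to reject H0.


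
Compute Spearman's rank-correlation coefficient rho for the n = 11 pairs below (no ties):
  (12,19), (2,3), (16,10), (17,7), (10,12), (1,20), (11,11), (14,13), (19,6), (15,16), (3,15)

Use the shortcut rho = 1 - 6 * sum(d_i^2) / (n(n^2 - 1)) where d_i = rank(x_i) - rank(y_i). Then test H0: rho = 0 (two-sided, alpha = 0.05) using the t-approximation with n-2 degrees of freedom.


Step 1: Rank x and y separately (midranks; no ties here).
rank(x): 12->6, 2->2, 16->9, 17->10, 10->4, 1->1, 11->5, 14->7, 19->11, 15->8, 3->3
rank(y): 19->10, 3->1, 10->4, 7->3, 12->6, 20->11, 11->5, 13->7, 6->2, 16->9, 15->8
Step 2: d_i = R_x(i) - R_y(i); compute d_i^2.
  (6-10)^2=16, (2-1)^2=1, (9-4)^2=25, (10-3)^2=49, (4-6)^2=4, (1-11)^2=100, (5-5)^2=0, (7-7)^2=0, (11-2)^2=81, (8-9)^2=1, (3-8)^2=25
sum(d^2) = 302.
Step 3: rho = 1 - 6*302 / (11*(11^2 - 1)) = 1 - 1812/1320 = -0.372727.
Step 4: Under H0, t = rho * sqrt((n-2)/(1-rho^2)) = -1.2050 ~ t(9).
Step 5: Two-sided p-value from the t-distribution with 9 df = 0.258926.
Step 6: alpha = 0.05. fail to reject H0.

rho = -0.3727, p = 0.258926, fail to reject H0 at alpha = 0.05.


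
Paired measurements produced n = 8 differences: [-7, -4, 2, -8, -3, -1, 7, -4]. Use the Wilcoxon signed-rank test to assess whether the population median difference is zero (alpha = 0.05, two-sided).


Step 1: Drop any zero differences (none here) and take |d_i|.
|d| = [7, 4, 2, 8, 3, 1, 7, 4]
Step 2: Midrank |d_i| (ties get averaged ranks).
ranks: |7|->6.5, |4|->4.5, |2|->2, |8|->8, |3|->3, |1|->1, |7|->6.5, |4|->4.5
Step 3: Attach original signs; sum ranks with positive sign and with negative sign.
W+ = 2 + 6.5 = 8.5
W- = 6.5 + 4.5 + 8 + 3 + 1 + 4.5 = 27.5
(Check: W+ + W- = 36 should equal n(n+1)/2 = 36.)
Step 4: Test statistic W = min(W+, W-) = 8.5.
Step 5: Ties in |d|, so use the tie-corrected normal approximation.
        E[W] = n(n+1)/4 = 8*9/4 = 18.
        Tie groups: |d|=4 (t=2), |d|=7 (t=2); sum(t^3 - t) = 12.
        Var[W] = n(n+1)(2n+1)/24 - sum(t^3-t)/48 = 1224/24 - 12/48 = 50.75.
        z = (W - E[W]) / sqrt(Var[W]) = (8.5 - 18) / 7.1239 = -1.3335.
        Two-sided p = 2*Phi(z) = 0.182355.
Step 6: alpha = 0.05. fail to reject H0.

W+ = 8.5, W- = 27.5, W = min = 8.5, p = 0.182355, fail to reject H0.


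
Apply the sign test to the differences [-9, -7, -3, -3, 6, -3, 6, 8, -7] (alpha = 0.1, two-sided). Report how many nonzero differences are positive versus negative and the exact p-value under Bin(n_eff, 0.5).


Step 1: Discard zero differences. Original n = 9; n_eff = number of nonzero differences = 9.
Nonzero differences (with sign): -9, -7, -3, -3, +6, -3, +6, +8, -7
Step 2: Count signs: positive = 3, negative = 6.
Step 3: Under H0: P(positive) = 0.5, so the number of positives S ~ Bin(9, 0.5).
Step 4: Two-sided exact p-value = sum of Bin(9,0.5) probabilities at or below the observed probability = 0.507812.
Step 5: alpha = 0.1. fail to reject H0.

n_eff = 9, pos = 3, neg = 6, p = 0.507812, fail to reject H0.


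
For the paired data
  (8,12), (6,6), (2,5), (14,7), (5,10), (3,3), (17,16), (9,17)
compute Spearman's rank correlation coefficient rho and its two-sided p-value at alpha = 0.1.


Step 1: Rank x and y separately (midranks; no ties here).
rank(x): 8->5, 6->4, 2->1, 14->7, 5->3, 3->2, 17->8, 9->6
rank(y): 12->6, 6->3, 5->2, 7->4, 10->5, 3->1, 16->7, 17->8
Step 2: d_i = R_x(i) - R_y(i); compute d_i^2.
  (5-6)^2=1, (4-3)^2=1, (1-2)^2=1, (7-4)^2=9, (3-5)^2=4, (2-1)^2=1, (8-7)^2=1, (6-8)^2=4
sum(d^2) = 22.
Step 3: rho = 1 - 6*22 / (8*(8^2 - 1)) = 1 - 132/504 = 0.738095.
Step 4: Under H0, t = rho * sqrt((n-2)/(1-rho^2)) = 2.6797 ~ t(6).
Step 5: Two-sided p-value from the t-distribution with 6 df = 0.036553.
Step 6: alpha = 0.1. reject H0.

rho = 0.7381, p = 0.036553, reject H0 at alpha = 0.1.


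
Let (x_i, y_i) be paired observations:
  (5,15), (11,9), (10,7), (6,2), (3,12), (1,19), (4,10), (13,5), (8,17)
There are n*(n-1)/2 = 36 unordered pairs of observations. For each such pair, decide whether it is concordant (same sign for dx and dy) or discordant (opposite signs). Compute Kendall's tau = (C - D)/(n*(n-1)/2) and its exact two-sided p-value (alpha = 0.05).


Step 1: Enumerate the 36 unordered pairs (i,j) with i<j and classify each by sign(x_j-x_i) * sign(y_j-y_i).
  (1,2):dx=+6,dy=-6->D; (1,3):dx=+5,dy=-8->D; (1,4):dx=+1,dy=-13->D; (1,5):dx=-2,dy=-3->C
  (1,6):dx=-4,dy=+4->D; (1,7):dx=-1,dy=-5->C; (1,8):dx=+8,dy=-10->D; (1,9):dx=+3,dy=+2->C
  (2,3):dx=-1,dy=-2->C; (2,4):dx=-5,dy=-7->C; (2,5):dx=-8,dy=+3->D; (2,6):dx=-10,dy=+10->D
  (2,7):dx=-7,dy=+1->D; (2,8):dx=+2,dy=-4->D; (2,9):dx=-3,dy=+8->D; (3,4):dx=-4,dy=-5->C
  (3,5):dx=-7,dy=+5->D; (3,6):dx=-9,dy=+12->D; (3,7):dx=-6,dy=+3->D; (3,8):dx=+3,dy=-2->D
  (3,9):dx=-2,dy=+10->D; (4,5):dx=-3,dy=+10->D; (4,6):dx=-5,dy=+17->D; (4,7):dx=-2,dy=+8->D
  (4,8):dx=+7,dy=+3->C; (4,9):dx=+2,dy=+15->C; (5,6):dx=-2,dy=+7->D; (5,7):dx=+1,dy=-2->D
  (5,8):dx=+10,dy=-7->D; (5,9):dx=+5,dy=+5->C; (6,7):dx=+3,dy=-9->D; (6,8):dx=+12,dy=-14->D
  (6,9):dx=+7,dy=-2->D; (7,8):dx=+9,dy=-5->D; (7,9):dx=+4,dy=+7->C; (8,9):dx=-5,dy=+12->D
Step 2: C = 10, D = 26, total pairs = 36.
Step 3: tau = (C - D)/(n(n-1)/2) = (10 - 26)/36 = -0.444444.
Step 4: Exact two-sided p-value (enumerate n! = 362880 permutations of y under H0): p = 0.119439.
Step 5: alpha = 0.05. fail to reject H0.

tau_b = -0.4444 (C=10, D=26), p = 0.119439, fail to reject H0.


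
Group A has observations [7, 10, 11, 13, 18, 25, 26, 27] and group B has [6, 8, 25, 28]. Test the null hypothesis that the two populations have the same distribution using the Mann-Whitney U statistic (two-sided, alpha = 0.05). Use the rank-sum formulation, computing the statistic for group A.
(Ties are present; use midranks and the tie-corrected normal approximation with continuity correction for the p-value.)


Step 1: Combine and sort all 12 observations; assign midranks.
sorted (value, group): (6,Y), (7,X), (8,Y), (10,X), (11,X), (13,X), (18,X), (25,X), (25,Y), (26,X), (27,X), (28,Y)
ranks: 6->1, 7->2, 8->3, 10->4, 11->5, 13->6, 18->7, 25->8.5, 25->8.5, 26->10, 27->11, 28->12
Step 2: Rank sum for X: R1 = 2 + 4 + 5 + 6 + 7 + 8.5 + 10 + 11 = 53.5.
Step 3: U_X = R1 - n1(n1+1)/2 = 53.5 - 8*9/2 = 53.5 - 36 = 17.5.
       U_Y = n1*n2 - U_X = 32 - 17.5 = 14.5.
Step 4: Ties are present, so use the tie-corrected normal approximation (with continuity correction) for the p-value.
Step 5: p-value = 0.864901; compare to alpha = 0.05. fail to reject H0.

U_X = 17.5, p = 0.864901, fail to reject H0 at alpha = 0.05.


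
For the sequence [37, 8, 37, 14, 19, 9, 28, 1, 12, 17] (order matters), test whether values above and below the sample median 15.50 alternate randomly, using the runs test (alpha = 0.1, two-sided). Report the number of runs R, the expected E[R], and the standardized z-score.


Step 1: Compute median = 15.50; label A = above, B = below.
Labels in order: ABABABABBA  (n_A = 5, n_B = 5)
Step 2: Count runs R = 9.
Step 3: Under H0 (random ordering), E[R] = 2*n_A*n_B/(n_A+n_B) + 1 = 2*5*5/10 + 1 = 6.0000.
        Var[R] = 2*n_A*n_B*(2*n_A*n_B - n_A - n_B) / ((n_A+n_B)^2 * (n_A+n_B-1)) = 2000/900 = 2.2222.
        SD[R] = 1.4907.
Step 4: Continuity-corrected z = (R - 0.5 - E[R]) / SD[R] = (9 - 0.5 - 6.0000) / 1.4907 = 1.6771.
Step 5: Two-sided p-value via normal approximation = 2*(1 - Phi(|z|)) = 0.093533.
Step 6: alpha = 0.1. reject H0.

R = 9, z = 1.6771, p = 0.093533, reject H0.


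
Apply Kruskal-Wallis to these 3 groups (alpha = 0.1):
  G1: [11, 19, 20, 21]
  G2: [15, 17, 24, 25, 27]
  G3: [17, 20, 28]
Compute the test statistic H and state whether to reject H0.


Step 1: Combine all N = 12 observations and assign midranks.
sorted (value, group, rank): (11,G1,1), (15,G2,2), (17,G2,3.5), (17,G3,3.5), (19,G1,5), (20,G1,6.5), (20,G3,6.5), (21,G1,8), (24,G2,9), (25,G2,10), (27,G2,11), (28,G3,12)
Step 2: Sum ranks within each group.
R_1 = 20.5 (n_1 = 4)
R_2 = 35.5 (n_2 = 5)
R_3 = 22 (n_3 = 3)
Step 3: H = 12/(N(N+1)) * sum(R_i^2/n_i) - 3(N+1)
     = 12/(12*13) * (20.5^2/4 + 35.5^2/5 + 22^2/3) - 3*13
     = 0.076923 * 518.446 - 39
     = 0.880449.
Step 4: Ties present; correction factor C = 1 - 12/(12^3 - 12) = 0.993007. Corrected H = 0.880449 / 0.993007 = 0.886649.
Step 5: Under H0, H ~ chi^2(2); p-value = 0.641899.
Step 6: alpha = 0.1. fail to reject H0.

H = 0.8866, df = 2, p = 0.641899, fail to reject H0.


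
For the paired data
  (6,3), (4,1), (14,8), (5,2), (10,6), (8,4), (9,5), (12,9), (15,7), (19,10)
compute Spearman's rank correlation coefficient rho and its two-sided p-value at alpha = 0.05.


Step 1: Rank x and y separately (midranks; no ties here).
rank(x): 6->3, 4->1, 14->8, 5->2, 10->6, 8->4, 9->5, 12->7, 15->9, 19->10
rank(y): 3->3, 1->1, 8->8, 2->2, 6->6, 4->4, 5->5, 9->9, 7->7, 10->10
Step 2: d_i = R_x(i) - R_y(i); compute d_i^2.
  (3-3)^2=0, (1-1)^2=0, (8-8)^2=0, (2-2)^2=0, (6-6)^2=0, (4-4)^2=0, (5-5)^2=0, (7-9)^2=4, (9-7)^2=4, (10-10)^2=0
sum(d^2) = 8.
Step 3: rho = 1 - 6*8 / (10*(10^2 - 1)) = 1 - 48/990 = 0.951515.
Step 4: Under H0, t = rho * sqrt((n-2)/(1-rho^2)) = 8.7493 ~ t(8).
Step 5: Two-sided p-value from the t-distribution with 8 df = 0.000023.
Step 6: alpha = 0.05. reject H0.

rho = 0.9515, p = 0.000023, reject H0 at alpha = 0.05.


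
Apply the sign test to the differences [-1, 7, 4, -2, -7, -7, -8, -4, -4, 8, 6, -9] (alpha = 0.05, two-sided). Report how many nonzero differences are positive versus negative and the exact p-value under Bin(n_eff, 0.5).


Step 1: Discard zero differences. Original n = 12; n_eff = number of nonzero differences = 12.
Nonzero differences (with sign): -1, +7, +4, -2, -7, -7, -8, -4, -4, +8, +6, -9
Step 2: Count signs: positive = 4, negative = 8.
Step 3: Under H0: P(positive) = 0.5, so the number of positives S ~ Bin(12, 0.5).
Step 4: Two-sided exact p-value = sum of Bin(12,0.5) probabilities at or below the observed probability = 0.387695.
Step 5: alpha = 0.05. fail to reject H0.

n_eff = 12, pos = 4, neg = 8, p = 0.387695, fail to reject H0.


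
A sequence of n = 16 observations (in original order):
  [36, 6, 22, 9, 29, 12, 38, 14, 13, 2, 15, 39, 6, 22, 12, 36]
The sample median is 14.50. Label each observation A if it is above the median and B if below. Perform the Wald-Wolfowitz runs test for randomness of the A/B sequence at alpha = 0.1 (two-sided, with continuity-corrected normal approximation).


Step 1: Compute median = 14.50; label A = above, B = below.
Labels in order: ABABABABBBAABABA  (n_A = 8, n_B = 8)
Step 2: Count runs R = 13.
Step 3: Under H0 (random ordering), E[R] = 2*n_A*n_B/(n_A+n_B) + 1 = 2*8*8/16 + 1 = 9.0000.
        Var[R] = 2*n_A*n_B*(2*n_A*n_B - n_A - n_B) / ((n_A+n_B)^2 * (n_A+n_B-1)) = 14336/3840 = 3.7333.
        SD[R] = 1.9322.
Step 4: Continuity-corrected z = (R - 0.5 - E[R]) / SD[R] = (13 - 0.5 - 9.0000) / 1.9322 = 1.8114.
Step 5: Two-sided p-value via normal approximation = 2*(1 - Phi(|z|)) = 0.070076.
Step 6: alpha = 0.1. reject H0.

R = 13, z = 1.8114, p = 0.070076, reject H0.


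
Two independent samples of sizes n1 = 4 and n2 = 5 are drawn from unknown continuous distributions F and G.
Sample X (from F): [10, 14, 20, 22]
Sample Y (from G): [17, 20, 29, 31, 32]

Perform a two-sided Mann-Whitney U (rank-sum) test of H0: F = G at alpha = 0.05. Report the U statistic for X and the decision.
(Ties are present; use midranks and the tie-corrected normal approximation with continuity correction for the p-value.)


Step 1: Combine and sort all 9 observations; assign midranks.
sorted (value, group): (10,X), (14,X), (17,Y), (20,X), (20,Y), (22,X), (29,Y), (31,Y), (32,Y)
ranks: 10->1, 14->2, 17->3, 20->4.5, 20->4.5, 22->6, 29->7, 31->8, 32->9
Step 2: Rank sum for X: R1 = 1 + 2 + 4.5 + 6 = 13.5.
Step 3: U_X = R1 - n1(n1+1)/2 = 13.5 - 4*5/2 = 13.5 - 10 = 3.5.
       U_Y = n1*n2 - U_X = 20 - 3.5 = 16.5.
Step 4: Ties are present, so use the tie-corrected normal approximation (with continuity correction) for the p-value.
Step 5: p-value = 0.139983; compare to alpha = 0.05. fail to reject H0.

U_X = 3.5, p = 0.139983, fail to reject H0 at alpha = 0.05.


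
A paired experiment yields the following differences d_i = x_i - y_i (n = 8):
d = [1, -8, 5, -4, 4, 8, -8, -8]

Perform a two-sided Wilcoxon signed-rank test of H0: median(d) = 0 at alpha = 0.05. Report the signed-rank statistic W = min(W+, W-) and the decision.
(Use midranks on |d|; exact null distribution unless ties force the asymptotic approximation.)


Step 1: Drop any zero differences (none here) and take |d_i|.
|d| = [1, 8, 5, 4, 4, 8, 8, 8]
Step 2: Midrank |d_i| (ties get averaged ranks).
ranks: |1|->1, |8|->6.5, |5|->4, |4|->2.5, |4|->2.5, |8|->6.5, |8|->6.5, |8|->6.5
Step 3: Attach original signs; sum ranks with positive sign and with negative sign.
W+ = 1 + 4 + 2.5 + 6.5 = 14
W- = 6.5 + 2.5 + 6.5 + 6.5 = 22
(Check: W+ + W- = 36 should equal n(n+1)/2 = 36.)
Step 4: Test statistic W = min(W+, W-) = 14.
Step 5: Ties in |d|, so use the tie-corrected normal approximation.
        E[W] = n(n+1)/4 = 8*9/4 = 18.
        Tie groups: |d|=4 (t=2), |d|=8 (t=4); sum(t^3 - t) = 66.
        Var[W] = n(n+1)(2n+1)/24 - sum(t^3-t)/48 = 1224/24 - 66/48 = 49.625.
        z = (W - E[W]) / sqrt(Var[W]) = (14 - 18) / 7.0445 = -0.5678.
        Two-sided p = 2*Phi(z) = 0.570158.
Step 6: alpha = 0.05. fail to reject H0.

W+ = 14, W- = 22, W = min = 14, p = 0.570158, fail to reject H0.


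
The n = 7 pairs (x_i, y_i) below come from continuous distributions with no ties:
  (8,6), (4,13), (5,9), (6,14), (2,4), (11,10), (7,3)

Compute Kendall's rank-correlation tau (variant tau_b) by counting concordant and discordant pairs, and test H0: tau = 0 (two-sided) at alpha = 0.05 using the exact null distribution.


Step 1: Enumerate the 21 unordered pairs (i,j) with i<j and classify each by sign(x_j-x_i) * sign(y_j-y_i).
  (1,2):dx=-4,dy=+7->D; (1,3):dx=-3,dy=+3->D; (1,4):dx=-2,dy=+8->D; (1,5):dx=-6,dy=-2->C
  (1,6):dx=+3,dy=+4->C; (1,7):dx=-1,dy=-3->C; (2,3):dx=+1,dy=-4->D; (2,4):dx=+2,dy=+1->C
  (2,5):dx=-2,dy=-9->C; (2,6):dx=+7,dy=-3->D; (2,7):dx=+3,dy=-10->D; (3,4):dx=+1,dy=+5->C
  (3,5):dx=-3,dy=-5->C; (3,6):dx=+6,dy=+1->C; (3,7):dx=+2,dy=-6->D; (4,5):dx=-4,dy=-10->C
  (4,6):dx=+5,dy=-4->D; (4,7):dx=+1,dy=-11->D; (5,6):dx=+9,dy=+6->C; (5,7):dx=+5,dy=-1->D
  (6,7):dx=-4,dy=-7->C
Step 2: C = 11, D = 10, total pairs = 21.
Step 3: tau = (C - D)/(n(n-1)/2) = (11 - 10)/21 = 0.047619.
Step 4: Exact two-sided p-value (enumerate n! = 5040 permutations of y under H0): p = 1.000000.
Step 5: alpha = 0.05. fail to reject H0.

tau_b = 0.0476 (C=11, D=10), p = 1.000000, fail to reject H0.


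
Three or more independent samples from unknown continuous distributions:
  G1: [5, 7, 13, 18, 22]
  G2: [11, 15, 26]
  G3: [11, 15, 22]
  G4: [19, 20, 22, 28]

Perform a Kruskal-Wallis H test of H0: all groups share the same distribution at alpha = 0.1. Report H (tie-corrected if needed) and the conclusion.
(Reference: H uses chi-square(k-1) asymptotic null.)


Step 1: Combine all N = 15 observations and assign midranks.
sorted (value, group, rank): (5,G1,1), (7,G1,2), (11,G2,3.5), (11,G3,3.5), (13,G1,5), (15,G2,6.5), (15,G3,6.5), (18,G1,8), (19,G4,9), (20,G4,10), (22,G1,12), (22,G3,12), (22,G4,12), (26,G2,14), (28,G4,15)
Step 2: Sum ranks within each group.
R_1 = 28 (n_1 = 5)
R_2 = 24 (n_2 = 3)
R_3 = 22 (n_3 = 3)
R_4 = 46 (n_4 = 4)
Step 3: H = 12/(N(N+1)) * sum(R_i^2/n_i) - 3(N+1)
     = 12/(15*16) * (28^2/5 + 24^2/3 + 22^2/3 + 46^2/4) - 3*16
     = 0.050000 * 1039.13 - 48
     = 3.956667.
Step 4: Ties present; correction factor C = 1 - 36/(15^3 - 15) = 0.989286. Corrected H = 3.956667 / 0.989286 = 3.999519.
Step 5: Under H0, H ~ chi^2(3); p-value = 0.261516.
Step 6: alpha = 0.1. fail to reject H0.

H = 3.9995, df = 3, p = 0.261516, fail to reject H0.


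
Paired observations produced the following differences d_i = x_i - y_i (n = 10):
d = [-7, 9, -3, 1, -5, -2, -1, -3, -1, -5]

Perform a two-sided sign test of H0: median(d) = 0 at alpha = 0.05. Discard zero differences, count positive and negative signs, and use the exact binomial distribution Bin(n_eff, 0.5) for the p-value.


Step 1: Discard zero differences. Original n = 10; n_eff = number of nonzero differences = 10.
Nonzero differences (with sign): -7, +9, -3, +1, -5, -2, -1, -3, -1, -5
Step 2: Count signs: positive = 2, negative = 8.
Step 3: Under H0: P(positive) = 0.5, so the number of positives S ~ Bin(10, 0.5).
Step 4: Two-sided exact p-value = sum of Bin(10,0.5) probabilities at or below the observed probability = 0.109375.
Step 5: alpha = 0.05. fail to reject H0.

n_eff = 10, pos = 2, neg = 8, p = 0.109375, fail to reject H0.


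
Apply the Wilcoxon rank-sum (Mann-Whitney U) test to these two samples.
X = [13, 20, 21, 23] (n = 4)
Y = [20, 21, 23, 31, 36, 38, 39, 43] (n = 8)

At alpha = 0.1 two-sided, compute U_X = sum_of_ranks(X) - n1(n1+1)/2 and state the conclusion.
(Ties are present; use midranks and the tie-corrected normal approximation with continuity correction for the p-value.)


Step 1: Combine and sort all 12 observations; assign midranks.
sorted (value, group): (13,X), (20,X), (20,Y), (21,X), (21,Y), (23,X), (23,Y), (31,Y), (36,Y), (38,Y), (39,Y), (43,Y)
ranks: 13->1, 20->2.5, 20->2.5, 21->4.5, 21->4.5, 23->6.5, 23->6.5, 31->8, 36->9, 38->10, 39->11, 43->12
Step 2: Rank sum for X: R1 = 1 + 2.5 + 4.5 + 6.5 = 14.5.
Step 3: U_X = R1 - n1(n1+1)/2 = 14.5 - 4*5/2 = 14.5 - 10 = 4.5.
       U_Y = n1*n2 - U_X = 32 - 4.5 = 27.5.
Step 4: Ties are present, so use the tie-corrected normal approximation (with continuity correction) for the p-value.
Step 5: p-value = 0.060363; compare to alpha = 0.1. reject H0.

U_X = 4.5, p = 0.060363, reject H0 at alpha = 0.1.


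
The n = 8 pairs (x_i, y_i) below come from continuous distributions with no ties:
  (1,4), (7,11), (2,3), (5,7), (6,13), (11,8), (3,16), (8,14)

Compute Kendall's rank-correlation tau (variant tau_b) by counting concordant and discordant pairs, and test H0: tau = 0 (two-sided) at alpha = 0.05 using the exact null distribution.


Step 1: Enumerate the 28 unordered pairs (i,j) with i<j and classify each by sign(x_j-x_i) * sign(y_j-y_i).
  (1,2):dx=+6,dy=+7->C; (1,3):dx=+1,dy=-1->D; (1,4):dx=+4,dy=+3->C; (1,5):dx=+5,dy=+9->C
  (1,6):dx=+10,dy=+4->C; (1,7):dx=+2,dy=+12->C; (1,8):dx=+7,dy=+10->C; (2,3):dx=-5,dy=-8->C
  (2,4):dx=-2,dy=-4->C; (2,5):dx=-1,dy=+2->D; (2,6):dx=+4,dy=-3->D; (2,7):dx=-4,dy=+5->D
  (2,8):dx=+1,dy=+3->C; (3,4):dx=+3,dy=+4->C; (3,5):dx=+4,dy=+10->C; (3,6):dx=+9,dy=+5->C
  (3,7):dx=+1,dy=+13->C; (3,8):dx=+6,dy=+11->C; (4,5):dx=+1,dy=+6->C; (4,6):dx=+6,dy=+1->C
  (4,7):dx=-2,dy=+9->D; (4,8):dx=+3,dy=+7->C; (5,6):dx=+5,dy=-5->D; (5,7):dx=-3,dy=+3->D
  (5,8):dx=+2,dy=+1->C; (6,7):dx=-8,dy=+8->D; (6,8):dx=-3,dy=+6->D; (7,8):dx=+5,dy=-2->D
Step 2: C = 18, D = 10, total pairs = 28.
Step 3: tau = (C - D)/(n(n-1)/2) = (18 - 10)/28 = 0.285714.
Step 4: Exact two-sided p-value (enumerate n! = 40320 permutations of y under H0): p = 0.398760.
Step 5: alpha = 0.05. fail to reject H0.

tau_b = 0.2857 (C=18, D=10), p = 0.398760, fail to reject H0.


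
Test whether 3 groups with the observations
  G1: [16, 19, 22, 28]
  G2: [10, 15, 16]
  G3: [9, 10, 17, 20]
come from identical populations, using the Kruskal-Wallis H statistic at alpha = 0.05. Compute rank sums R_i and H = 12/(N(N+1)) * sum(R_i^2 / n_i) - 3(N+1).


Step 1: Combine all N = 11 observations and assign midranks.
sorted (value, group, rank): (9,G3,1), (10,G2,2.5), (10,G3,2.5), (15,G2,4), (16,G1,5.5), (16,G2,5.5), (17,G3,7), (19,G1,8), (20,G3,9), (22,G1,10), (28,G1,11)
Step 2: Sum ranks within each group.
R_1 = 34.5 (n_1 = 4)
R_2 = 12 (n_2 = 3)
R_3 = 19.5 (n_3 = 4)
Step 3: H = 12/(N(N+1)) * sum(R_i^2/n_i) - 3(N+1)
     = 12/(11*12) * (34.5^2/4 + 12^2/3 + 19.5^2/4) - 3*12
     = 0.090909 * 440.625 - 36
     = 4.056818.
Step 4: Ties present; correction factor C = 1 - 12/(11^3 - 11) = 0.990909. Corrected H = 4.056818 / 0.990909 = 4.094037.
Step 5: Under H0, H ~ chi^2(2); p-value = 0.129119.
Step 6: alpha = 0.05. fail to reject H0.

H = 4.0940, df = 2, p = 0.129119, fail to reject H0.


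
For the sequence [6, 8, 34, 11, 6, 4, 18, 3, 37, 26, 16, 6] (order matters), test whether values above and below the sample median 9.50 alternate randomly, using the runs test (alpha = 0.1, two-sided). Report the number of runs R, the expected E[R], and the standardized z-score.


Step 1: Compute median = 9.50; label A = above, B = below.
Labels in order: BBAABBABAAAB  (n_A = 6, n_B = 6)
Step 2: Count runs R = 7.
Step 3: Under H0 (random ordering), E[R] = 2*n_A*n_B/(n_A+n_B) + 1 = 2*6*6/12 + 1 = 7.0000.
        Var[R] = 2*n_A*n_B*(2*n_A*n_B - n_A - n_B) / ((n_A+n_B)^2 * (n_A+n_B-1)) = 4320/1584 = 2.7273.
        SD[R] = 1.6514.
Step 4: R = E[R], so z = 0 with no continuity correction.
Step 5: Two-sided p-value via normal approximation = 2*(1 - Phi(|z|)) = 1.000000.
Step 6: alpha = 0.1. fail to reject H0.

R = 7, z = 0.0000, p = 1.000000, fail to reject H0.


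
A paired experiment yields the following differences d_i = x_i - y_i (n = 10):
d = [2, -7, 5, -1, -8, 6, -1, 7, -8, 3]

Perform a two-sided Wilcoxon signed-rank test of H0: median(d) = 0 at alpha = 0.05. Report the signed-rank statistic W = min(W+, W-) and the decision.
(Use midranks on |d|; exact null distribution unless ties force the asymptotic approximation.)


Step 1: Drop any zero differences (none here) and take |d_i|.
|d| = [2, 7, 5, 1, 8, 6, 1, 7, 8, 3]
Step 2: Midrank |d_i| (ties get averaged ranks).
ranks: |2|->3, |7|->7.5, |5|->5, |1|->1.5, |8|->9.5, |6|->6, |1|->1.5, |7|->7.5, |8|->9.5, |3|->4
Step 3: Attach original signs; sum ranks with positive sign and with negative sign.
W+ = 3 + 5 + 6 + 7.5 + 4 = 25.5
W- = 7.5 + 1.5 + 9.5 + 1.5 + 9.5 = 29.5
(Check: W+ + W- = 55 should equal n(n+1)/2 = 55.)
Step 4: Test statistic W = min(W+, W-) = 25.5.
Step 5: Ties in |d|, so use the tie-corrected normal approximation.
        E[W] = n(n+1)/4 = 10*11/4 = 27.5.
        Tie groups: |d|=1 (t=2), |d|=7 (t=2), |d|=8 (t=2); sum(t^3 - t) = 18.
        Var[W] = n(n+1)(2n+1)/24 - sum(t^3-t)/48 = 2310/24 - 18/48 = 95.875.
        z = (W - E[W]) / sqrt(Var[W]) = (25.5 - 27.5) / 9.7916 = -0.2043.
        Two-sided p = 2*Phi(z) = 0.838153.
Step 6: alpha = 0.05. fail to reject H0.

W+ = 25.5, W- = 29.5, W = min = 25.5, p = 0.838153, fail to reject H0.


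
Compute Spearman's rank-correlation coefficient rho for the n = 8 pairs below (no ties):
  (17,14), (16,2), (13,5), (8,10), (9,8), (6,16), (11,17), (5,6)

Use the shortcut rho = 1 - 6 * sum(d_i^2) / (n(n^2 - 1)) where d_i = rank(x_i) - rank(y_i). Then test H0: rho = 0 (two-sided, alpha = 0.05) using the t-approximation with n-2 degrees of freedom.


Step 1: Rank x and y separately (midranks; no ties here).
rank(x): 17->8, 16->7, 13->6, 8->3, 9->4, 6->2, 11->5, 5->1
rank(y): 14->6, 2->1, 5->2, 10->5, 8->4, 16->7, 17->8, 6->3
Step 2: d_i = R_x(i) - R_y(i); compute d_i^2.
  (8-6)^2=4, (7-1)^2=36, (6-2)^2=16, (3-5)^2=4, (4-4)^2=0, (2-7)^2=25, (5-8)^2=9, (1-3)^2=4
sum(d^2) = 98.
Step 3: rho = 1 - 6*98 / (8*(8^2 - 1)) = 1 - 588/504 = -0.166667.
Step 4: Under H0, t = rho * sqrt((n-2)/(1-rho^2)) = -0.4140 ~ t(6).
Step 5: Two-sided p-value from the t-distribution with 6 df = 0.693239.
Step 6: alpha = 0.05. fail to reject H0.

rho = -0.1667, p = 0.693239, fail to reject H0 at alpha = 0.05.


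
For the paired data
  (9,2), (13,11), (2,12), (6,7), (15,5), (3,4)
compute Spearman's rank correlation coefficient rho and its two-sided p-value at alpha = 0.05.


Step 1: Rank x and y separately (midranks; no ties here).
rank(x): 9->4, 13->5, 2->1, 6->3, 15->6, 3->2
rank(y): 2->1, 11->5, 12->6, 7->4, 5->3, 4->2
Step 2: d_i = R_x(i) - R_y(i); compute d_i^2.
  (4-1)^2=9, (5-5)^2=0, (1-6)^2=25, (3-4)^2=1, (6-3)^2=9, (2-2)^2=0
sum(d^2) = 44.
Step 3: rho = 1 - 6*44 / (6*(6^2 - 1)) = 1 - 264/210 = -0.257143.
Step 4: Under H0, t = rho * sqrt((n-2)/(1-rho^2)) = -0.5322 ~ t(4).
Step 5: Two-sided p-value from the t-distribution with 4 df = 0.622787.
Step 6: alpha = 0.05. fail to reject H0.

rho = -0.2571, p = 0.622787, fail to reject H0 at alpha = 0.05.


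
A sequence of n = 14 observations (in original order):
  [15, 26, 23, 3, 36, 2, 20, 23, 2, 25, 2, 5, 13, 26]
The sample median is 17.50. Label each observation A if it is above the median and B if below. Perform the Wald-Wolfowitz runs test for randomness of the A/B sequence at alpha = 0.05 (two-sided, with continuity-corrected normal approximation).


Step 1: Compute median = 17.50; label A = above, B = below.
Labels in order: BAABABAABABBBA  (n_A = 7, n_B = 7)
Step 2: Count runs R = 10.
Step 3: Under H0 (random ordering), E[R] = 2*n_A*n_B/(n_A+n_B) + 1 = 2*7*7/14 + 1 = 8.0000.
        Var[R] = 2*n_A*n_B*(2*n_A*n_B - n_A - n_B) / ((n_A+n_B)^2 * (n_A+n_B-1)) = 8232/2548 = 3.2308.
        SD[R] = 1.7974.
Step 4: Continuity-corrected z = (R - 0.5 - E[R]) / SD[R] = (10 - 0.5 - 8.0000) / 1.7974 = 0.8345.
Step 5: Two-sided p-value via normal approximation = 2*(1 - Phi(|z|)) = 0.403986.
Step 6: alpha = 0.05. fail to reject H0.

R = 10, z = 0.8345, p = 0.403986, fail to reject H0.
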